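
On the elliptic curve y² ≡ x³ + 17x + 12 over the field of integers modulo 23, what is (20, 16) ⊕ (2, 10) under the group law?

(20, 16) + (2, 10). λ = (10 - 16)/(2 - 20) ≡ 17/5 mod 23. 5⁻¹ ≡ 14 (mod 23) since 5·14 = 70 ≡ 1, so λ ≡ 8.
  x = λ² - 20 - 2 = 64 - 22 ≡ 19; y = λ·(20 - 19) - 16 ≡ 15. → (19, 15)

(19, 15)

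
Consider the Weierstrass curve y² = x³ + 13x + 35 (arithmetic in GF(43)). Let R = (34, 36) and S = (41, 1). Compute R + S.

(36, 17)

(34, 36) + (41, 1). λ = (1 - 36)/(41 - 34) ≡ 8/7 mod 43. 7⁻¹ ≡ 37 (mod 43) since 7·37 = 259 ≡ 1, so λ ≡ 38.
  x = λ² - 34 - 41 = 1444 - 75 ≡ 36; y = λ·(34 - 36) - 36 ≡ 17. → (36, 17)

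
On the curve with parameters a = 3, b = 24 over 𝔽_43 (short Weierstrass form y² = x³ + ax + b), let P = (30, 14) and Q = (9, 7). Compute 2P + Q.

First 2P:
Repeated addition: build up to 2P.
2P: tangent at (30, 14): λ = (3·30² + 3)/(2·14) ≡ 37/28. 28⁻¹ ≡ 20 (mod 43), so λ ≡ 37·20 ≡ 9.
  x = λ² - 30 - 30 = 81 - 60 ≡ 21; y = λ·(30 - 21) - 14 ≡ 24. → (21, 24)
2P = (21, 24).
Finally 2P + Q:
(21, 24) + (9, 7). λ = (7 - 24)/(9 - 21) ≡ 26/31 mod 43. 31⁻¹ ≡ 25 (mod 43) since 31·25 = 775 ≡ 1, so λ ≡ 5.
  x = λ² - 21 - 9 = 25 - 30 ≡ 38; y = λ·(21 - 38) - 24 ≡ 20. → (38, 20)

(38, 20)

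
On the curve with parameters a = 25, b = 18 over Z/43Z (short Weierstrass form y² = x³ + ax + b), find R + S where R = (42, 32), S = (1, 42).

(42, 32) + (1, 42). λ = (42 - 32)/(1 - 42) ≡ 10/2 mod 43. 2⁻¹ ≡ 22 (mod 43) since 2·22 = 44 ≡ 1, so λ ≡ 5.
  x = λ² - 42 - 1 = 25 - 43 ≡ 25; y = λ·(42 - 25) - 32 ≡ 10. → (25, 10)

(25, 10)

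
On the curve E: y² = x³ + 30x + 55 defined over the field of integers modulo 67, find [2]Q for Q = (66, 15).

(28, 0)

tangent at (66, 15): λ = (3·66² + 30)/(2·15) ≡ 33/30. 30⁻¹ ≡ 38 (mod 67), so λ ≡ 33·38 ≡ 48.
  x = λ² - 66 - 66 = 2304 - 132 ≡ 28; y = λ·(66 - 28) - 15 ≡ 0. → (28, 0)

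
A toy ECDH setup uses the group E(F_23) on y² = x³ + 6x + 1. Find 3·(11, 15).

(5, 15)

Write P = (11, 15).
Repeated addition: build up to 3P.
2P: tangent at (11, 15): λ = (3·11² + 6)/(2·15) ≡ 1/7. 7⁻¹ ≡ 10 (mod 23), so λ ≡ 1·10 ≡ 10.
  x = λ² - 11 - 11 = 100 - 22 ≡ 9; y = λ·(11 - 9) - 15 ≡ 5. → (9, 5)
3P: (9, 5) + (11, 15). λ = (15 - 5)/(11 - 9) ≡ 10/2 mod 23. 2⁻¹ ≡ 12 (mod 23), so λ ≡ 5.
  x = λ² - 9 - 11 = 25 - 20 ≡ 5; y = λ·(9 - 5) - 5 ≡ 15. → (5, 15)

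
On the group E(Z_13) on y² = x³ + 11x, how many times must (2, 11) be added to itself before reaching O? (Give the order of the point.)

6

2P: tangent at (2, 11): λ = (3·2² + 11)/(2·11) ≡ 10/9. 9⁻¹ ≡ 3 (mod 13), so λ ≡ 10·3 ≡ 4.
  x = λ² - 2 - 2 = 16 - 4 ≡ 12; y = λ·(2 - 12) - 11 ≡ 1. → (12, 1)
3P: (12, 1) + (2, 11). λ = (11 - 1)/(2 - 12) ≡ 10/3 mod 13. 3⁻¹ ≡ 9 (mod 13), so λ ≡ 12.
  x = λ² - 12 - 2 = 144 - 14 ≡ 0; y = λ·(12 - 0) - 1 ≡ 0. → (0, 0)
4P: (0, 0) + (2, 11). λ = (11 - 0)/(2 - 0) ≡ 11/2 mod 13. 2⁻¹ ≡ 7 (mod 13) since 2·7 = 14 ≡ 1, so λ ≡ 12.
  x = λ² - 0 - 2 = 144 - 2 ≡ 12; y = λ·(0 - 12) - 0 ≡ 12. → (12, 12)
5P: (12, 12) + (2, 11). λ = (11 - 12)/(2 - 12) ≡ 12/3 mod 13. 3⁻¹ ≡ 9 (mod 13), so λ ≡ 4.
  x = λ² - 12 - 2 = 16 - 14 ≡ 2; y = λ·(12 - 2) - 12 ≡ 2. → (2, 2)
6P: (2, 2) + (2, 11): same x and y₁ ≡ -y₂, so the sum is O.
6P = O, so the order is 6.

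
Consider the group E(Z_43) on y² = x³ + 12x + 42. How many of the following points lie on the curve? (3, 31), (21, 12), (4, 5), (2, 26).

(3, 31): 31² ≡ 15, rhs ≡ 19 → off.
(21, 12): 12² ≡ 15, rhs ≡ 9 → off.
(4, 5): 5² ≡ 25, rhs ≡ 25 → on.
(2, 26): 26² ≡ 31, rhs ≡ 31 → on.

2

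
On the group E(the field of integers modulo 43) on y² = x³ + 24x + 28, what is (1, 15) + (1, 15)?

(13, 0)

tangent at (1, 15): λ = (3·1² + 24)/(2·15) ≡ 27/30. 30⁻¹ ≡ 33 (mod 43), so λ ≡ 27·33 ≡ 31.
  x = λ² - 1 - 1 = 961 - 2 ≡ 13; y = λ·(1 - 13) - 15 ≡ 0. → (13, 0)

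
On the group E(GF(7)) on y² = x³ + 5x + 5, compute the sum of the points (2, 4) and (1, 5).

(5, 6)

(2, 4) + (1, 5). λ = (5 - 4)/(1 - 2) ≡ 1/6 mod 7. 6⁻¹ ≡ 6 (mod 7), so λ ≡ 6.
  x = λ² - 2 - 1 = 36 - 3 ≡ 5; y = λ·(2 - 5) - 4 ≡ 6. → (5, 6)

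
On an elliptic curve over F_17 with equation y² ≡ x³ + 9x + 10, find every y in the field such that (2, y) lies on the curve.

6, 11

x³ + 9x + 10 = 36 ≡ 2 (mod 17).
Square roots of 2 mod 17: 6 and 11 (since 6² = 36 ≡ 2).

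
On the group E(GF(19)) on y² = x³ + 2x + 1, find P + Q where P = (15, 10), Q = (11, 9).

(15, 10) + (11, 9). λ = (9 - 10)/(11 - 15) ≡ 18/15 mod 19. 15⁻¹ ≡ 14 (mod 19), so λ ≡ 5.
  x = λ² - 15 - 11 = 25 - 26 ≡ 18; y = λ·(15 - 18) - 10 ≡ 13. → (18, 13)

(18, 13)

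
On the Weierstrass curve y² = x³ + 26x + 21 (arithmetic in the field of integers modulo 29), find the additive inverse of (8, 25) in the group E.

-(8, 25) = (8, -25 mod 29) = (8, 4).

(8, 4)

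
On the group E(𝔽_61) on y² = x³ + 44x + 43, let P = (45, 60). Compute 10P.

(50, 34)

Double-and-add on 10 = (1010)₂. Start with P = (45, 60) for the leading 1-bit.
double: tangent at (45, 60): λ = (3·45² + 44)/(2·60) ≡ 19/59. 59⁻¹ ≡ 30 (mod 61), so λ ≡ 19·30 ≡ 21.
  x = λ² - 45 - 45 = 441 - 90 ≡ 46; y = λ·(45 - 46) - 60 ≡ 41. → (46, 41)
double: tangent at (46, 41): λ = (3·46² + 44)/(2·41) ≡ 48/21. 21⁻¹ ≡ 32 (mod 61), so λ ≡ 48·32 ≡ 11.
  x = λ² - 46 - 46 = 121 - 92 ≡ 29; y = λ·(46 - 29) - 41 ≡ 24. → (29, 24)
add P: (29, 24) + (45, 60). λ = (60 - 24)/(45 - 29) ≡ 36/16 mod 61. 16⁻¹ ≡ 42 (mod 61), so λ ≡ 48.
  x = λ² - 29 - 45 = 2304 - 74 ≡ 34; y = λ·(29 - 34) - 24 ≡ 41. → (34, 41)
double: tangent at (34, 41): λ = (3·34² + 44)/(2·41) ≡ 35/21. 21⁻¹ ≡ 32 (mod 61), so λ ≡ 35·32 ≡ 22.
  x = λ² - 34 - 34 = 484 - 68 ≡ 50; y = λ·(34 - 50) - 41 ≡ 34. → (50, 34)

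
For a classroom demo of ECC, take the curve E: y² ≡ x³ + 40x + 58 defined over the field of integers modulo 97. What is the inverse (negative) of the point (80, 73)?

-(80, 73) = (80, -73 mod 97) = (80, 24).

(80, 24)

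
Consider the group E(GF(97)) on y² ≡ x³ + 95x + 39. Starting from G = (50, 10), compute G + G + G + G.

Double-and-add on 4 = (100)₂. Start with G = (50, 10) for the leading 1-bit.
double: tangent at (50, 10): λ = (3·50² + 95)/(2·10) ≡ 29/20. 20⁻¹ ≡ 34 (mod 97), so λ ≡ 29·34 ≡ 16.
  x = λ² - 50 - 50 = 256 - 100 ≡ 59; y = λ·(50 - 59) - 10 ≡ 40. → (59, 40)
double: tangent at (59, 40): λ = (3·59² + 95)/(2·40) ≡ 62/80. 80⁻¹ ≡ 57 (mod 97), so λ ≡ 62·57 ≡ 42.
  x = λ² - 59 - 59 = 1764 - 118 ≡ 94; y = λ·(59 - 94) - 40 ≡ 42. → (94, 42)

(94, 42)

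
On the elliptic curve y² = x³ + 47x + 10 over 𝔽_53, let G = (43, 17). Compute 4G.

(29, 2)

Repeated addition: build up to 4G.
2G: tangent at (43, 17): λ = (3·43² + 47)/(2·17) ≡ 29/34. 34⁻¹ ≡ 39 (mod 53), so λ ≡ 29·39 ≡ 18.
  x = λ² - 43 - 43 = 324 - 86 ≡ 26; y = λ·(43 - 26) - 17 ≡ 24. → (26, 24)
3G: (26, 24) + (43, 17). λ = (17 - 24)/(43 - 26) ≡ 46/17 mod 53. 17⁻¹ ≡ 25 (mod 53) since 17·25 = 425 ≡ 1, so λ ≡ 37.
  x = λ² - 26 - 43 = 1369 - 69 ≡ 28; y = λ·(26 - 28) - 24 ≡ 8. → (28, 8)
4G: (28, 8) + (43, 17). λ = (17 - 8)/(43 - 28) ≡ 9/15 mod 53. 15⁻¹ ≡ 46 (mod 53) since 15·46 = 690 ≡ 1, so λ ≡ 43.
  x = λ² - 28 - 43 = 1849 - 71 ≡ 29; y = λ·(28 - 29) - 8 ≡ 2. → (29, 2)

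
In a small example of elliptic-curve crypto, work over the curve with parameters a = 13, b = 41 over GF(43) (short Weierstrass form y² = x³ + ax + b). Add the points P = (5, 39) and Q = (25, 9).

(26, 14)

(5, 39) + (25, 9). λ = (9 - 39)/(25 - 5) ≡ 13/20 mod 43. 20⁻¹ ≡ 28 (mod 43) since 20·28 = 560 ≡ 1, so λ ≡ 20.
  x = λ² - 5 - 25 = 400 - 30 ≡ 26; y = λ·(5 - 26) - 39 ≡ 14. → (26, 14)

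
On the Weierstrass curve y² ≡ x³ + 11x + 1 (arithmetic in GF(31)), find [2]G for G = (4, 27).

tangent at (4, 27): λ = (3·4² + 11)/(2·27) ≡ 28/23. 23⁻¹ ≡ 27 (mod 31), so λ ≡ 28·27 ≡ 12.
  x = λ² - 4 - 4 = 144 - 8 ≡ 12; y = λ·(4 - 12) - 27 ≡ 1. → (12, 1)

(12, 1)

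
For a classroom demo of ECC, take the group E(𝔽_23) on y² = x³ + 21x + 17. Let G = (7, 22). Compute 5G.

Repeated addition: build up to 5G.
2G: tangent at (7, 22): λ = (3·7² + 21)/(2·22) ≡ 7/21. 21⁻¹ ≡ 11 (mod 23) since 21·11 = 231 ≡ 1, so λ ≡ 7·11 ≡ 8.
  x = λ² - 7 - 7 = 64 - 14 ≡ 4; y = λ·(7 - 4) - 22 ≡ 2. → (4, 2)
3G: (4, 2) + (7, 22). λ = (22 - 2)/(7 - 4) ≡ 20/3 mod 23. 3⁻¹ ≡ 8 (mod 23), so λ ≡ 22.
  x = λ² - 4 - 7 = 484 - 11 ≡ 13; y = λ·(4 - 13) - 2 ≡ 7. → (13, 7)
4G: (13, 7) + (7, 22). λ = (22 - 7)/(7 - 13) ≡ 15/17 mod 23. 17⁻¹ ≡ 19 (mod 23), so λ ≡ 9.
  x = λ² - 13 - 7 = 81 - 20 ≡ 15; y = λ·(13 - 15) - 7 ≡ 21. → (15, 21)
5G: (15, 21) + (7, 22). λ = (22 - 21)/(7 - 15) ≡ 1/15 mod 23. 15⁻¹ ≡ 20 (mod 23), so λ ≡ 20.
  x = λ² - 15 - 7 = 400 - 22 ≡ 10; y = λ·(15 - 10) - 21 ≡ 10. → (10, 10)

(10, 10)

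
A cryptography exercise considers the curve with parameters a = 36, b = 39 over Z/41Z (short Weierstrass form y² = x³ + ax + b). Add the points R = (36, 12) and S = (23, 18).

(22, 32)

(36, 12) + (23, 18). λ = (18 - 12)/(23 - 36) ≡ 6/28 mod 41. 28⁻¹ ≡ 22 (mod 41), so λ ≡ 9.
  x = λ² - 36 - 23 = 81 - 59 ≡ 22; y = λ·(36 - 22) - 12 ≡ 32. → (22, 32)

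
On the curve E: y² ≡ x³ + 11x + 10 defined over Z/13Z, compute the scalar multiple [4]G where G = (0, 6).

Repeated addition: build up to 4G.
2G: tangent at (0, 6): λ = (3·0² + 11)/(2·6) ≡ 11/12. 12⁻¹ ≡ 12 (mod 13) since 12·12 = 144 ≡ 1, so λ ≡ 11·12 ≡ 2.
  x = λ² - 0 - 0 = 4 - 0 ≡ 4; y = λ·(0 - 4) - 6 ≡ 12. → (4, 12)
3G: (4, 12) + (0, 6). λ = (6 - 12)/(0 - 4) ≡ 7/9 mod 13. 9⁻¹ ≡ 3 (mod 13), so λ ≡ 8.
  x = λ² - 4 - 0 = 64 - 4 ≡ 8; y = λ·(4 - 8) - 12 ≡ 8. → (8, 8)
4G: (8, 8) + (0, 6). λ = (6 - 8)/(0 - 8) ≡ 11/5 mod 13. 5⁻¹ ≡ 8 (mod 13), so λ ≡ 10.
  x = λ² - 8 - 0 = 100 - 8 ≡ 1; y = λ·(8 - 1) - 8 ≡ 10. → (1, 10)

(1, 10)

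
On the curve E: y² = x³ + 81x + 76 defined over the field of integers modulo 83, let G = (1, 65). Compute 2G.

tangent at (1, 65): λ = (3·1² + 81)/(2·65) ≡ 1/47. 47⁻¹ ≡ 53 (mod 83), so λ ≡ 1·53 ≡ 53.
  x = λ² - 1 - 1 = 2809 - 2 ≡ 68; y = λ·(1 - 68) - 65 ≡ 36. → (68, 36)

(68, 36)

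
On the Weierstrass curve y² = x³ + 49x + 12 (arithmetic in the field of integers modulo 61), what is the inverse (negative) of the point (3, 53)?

(3, 8)

-(3, 53) = (3, -53 mod 61) = (3, 8).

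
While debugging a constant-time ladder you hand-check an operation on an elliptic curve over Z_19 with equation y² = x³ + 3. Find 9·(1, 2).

Write P = (1, 2).
Repeated addition: build up to 9P.
2P: tangent at (1, 2): λ = (3·1² + 0)/(2·2) ≡ 3/4. 4⁻¹ ≡ 5 (mod 19) since 4·5 = 20 ≡ 1, so λ ≡ 3·5 ≡ 15.
  x = λ² - 1 - 1 = 225 - 2 ≡ 14; y = λ·(1 - 14) - 2 ≡ 12. → (14, 12)
3P: (14, 12) + (1, 2). λ = (2 - 12)/(1 - 14) ≡ 9/6 mod 19. 6⁻¹ ≡ 16 (mod 19), so λ ≡ 11.
  x = λ² - 14 - 1 = 121 - 15 ≡ 11; y = λ·(14 - 11) - 12 ≡ 2. → (11, 2)
4P: (11, 2) + (1, 2). λ = (2 - 2)/(1 - 11) ≡ 0/9 mod 19. 9⁻¹ ≡ 17 (mod 19), so λ ≡ 0.
  x = λ² - 11 - 1 = 0 - 12 ≡ 7; y = λ·(11 - 7) - 2 ≡ 17. → (7, 17)
5P: (7, 17) + (1, 2). λ = (2 - 17)/(1 - 7) ≡ 4/13 mod 19. 13⁻¹ ≡ 3 (mod 19), so λ ≡ 12.
  x = λ² - 7 - 1 = 144 - 8 ≡ 3; y = λ·(7 - 3) - 17 ≡ 12. → (3, 12)
6P: (3, 12) + (1, 2). λ = (2 - 12)/(1 - 3) ≡ 9/17 mod 19. 17⁻¹ ≡ 9 (mod 19), so λ ≡ 5.
  x = λ² - 3 - 1 = 25 - 4 ≡ 2; y = λ·(3 - 2) - 12 ≡ 12. → (2, 12)
7P: (2, 12) + (1, 2). λ = (2 - 12)/(1 - 2) ≡ 9/18 mod 19. 18⁻¹ ≡ 18 (mod 19) since 18·18 = 324 ≡ 1, so λ ≡ 10.
  x = λ² - 2 - 1 = 100 - 3 ≡ 2; y = λ·(2 - 2) - 12 ≡ 7. → (2, 7)
8P: (2, 7) + (1, 2). λ = (2 - 7)/(1 - 2) ≡ 14/18 mod 19. 18⁻¹ ≡ 18 (mod 19) since 18·18 = 324 ≡ 1, so λ ≡ 5.
  x = λ² - 2 - 1 = 25 - 3 ≡ 3; y = λ·(2 - 3) - 7 ≡ 7. → (3, 7)
9P: (3, 7) + (1, 2). λ = (2 - 7)/(1 - 3) ≡ 14/17 mod 19. 17⁻¹ ≡ 9 (mod 19), so λ ≡ 12.
  x = λ² - 3 - 1 = 144 - 4 ≡ 7; y = λ·(3 - 7) - 7 ≡ 2. → (7, 2)

(7, 2)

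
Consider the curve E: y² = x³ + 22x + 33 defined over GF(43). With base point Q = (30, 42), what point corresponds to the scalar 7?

Double-and-add on 7 = (111)₂. Start with Q = (30, 42) for the leading 1-bit.
double: tangent at (30, 42): λ = (3·30² + 22)/(2·42) ≡ 13/41. 41⁻¹ ≡ 21 (mod 43), so λ ≡ 13·21 ≡ 15.
  x = λ² - 30 - 30 = 225 - 60 ≡ 36; y = λ·(30 - 36) - 42 ≡ 40. → (36, 40)
add Q: (36, 40) + (30, 42). λ = (42 - 40)/(30 - 36) ≡ 2/37 mod 43. 37⁻¹ ≡ 7 (mod 43), so λ ≡ 14.
  x = λ² - 36 - 30 = 196 - 66 ≡ 1; y = λ·(36 - 1) - 40 ≡ 20. → (1, 20)
double: tangent at (1, 20): λ = (3·1² + 22)/(2·20) ≡ 25/40. 40⁻¹ ≡ 14 (mod 43) since 40·14 = 560 ≡ 1, so λ ≡ 25·14 ≡ 6.
  x = λ² - 1 - 1 = 36 - 2 ≡ 34; y = λ·(1 - 34) - 20 ≡ 40. → (34, 40)
add Q: (34, 40) + (30, 42). λ = (42 - 40)/(30 - 34) ≡ 2/39 mod 43. 39⁻¹ ≡ 32 (mod 43), so λ ≡ 21.
  x = λ² - 34 - 30 = 441 - 64 ≡ 33; y = λ·(34 - 33) - 40 ≡ 24. → (33, 24)

(33, 24)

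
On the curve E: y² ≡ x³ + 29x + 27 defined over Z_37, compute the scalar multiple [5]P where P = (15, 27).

(16, 6)

Repeated addition: build up to 5P.
2P: tangent at (15, 27): λ = (3·15² + 29)/(2·27) ≡ 1/17. 17⁻¹ ≡ 24 (mod 37), so λ ≡ 1·24 ≡ 24.
  x = λ² - 15 - 15 = 576 - 30 ≡ 28; y = λ·(15 - 28) - 27 ≡ 31. → (28, 31)
3P: (28, 31) + (15, 27). λ = (27 - 31)/(15 - 28) ≡ 33/24 mod 37. 24⁻¹ ≡ 17 (mod 37) since 24·17 = 408 ≡ 1, so λ ≡ 6.
  x = λ² - 28 - 15 = 36 - 43 ≡ 30; y = λ·(28 - 30) - 31 ≡ 31. → (30, 31)
4P: (30, 31) + (15, 27). λ = (27 - 31)/(15 - 30) ≡ 33/22 mod 37. 22⁻¹ ≡ 32 (mod 37), so λ ≡ 20.
  x = λ² - 30 - 15 = 400 - 45 ≡ 22; y = λ·(30 - 22) - 31 ≡ 18. → (22, 18)
5P: (22, 18) + (15, 27). λ = (27 - 18)/(15 - 22) ≡ 9/30 mod 37. 30⁻¹ ≡ 21 (mod 37), so λ ≡ 4.
  x = λ² - 22 - 15 = 16 - 37 ≡ 16; y = λ·(22 - 16) - 18 ≡ 6. → (16, 6)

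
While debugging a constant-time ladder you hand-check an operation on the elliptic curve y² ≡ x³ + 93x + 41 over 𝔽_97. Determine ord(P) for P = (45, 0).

2

2P: (45, 0) + (45, 0): same x and y₁ ≡ -y₂, so the sum is the point at infinity.
2P = the point at infinity, so the order is 2.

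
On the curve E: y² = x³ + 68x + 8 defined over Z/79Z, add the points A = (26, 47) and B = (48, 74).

(70, 57)

(26, 47) + (48, 74). λ = (74 - 47)/(48 - 26) ≡ 27/22 mod 79. 22⁻¹ ≡ 18 (mod 79) since 22·18 = 396 ≡ 1, so λ ≡ 12.
  x = λ² - 26 - 48 = 144 - 74 ≡ 70; y = λ·(26 - 70) - 47 ≡ 57. → (70, 57)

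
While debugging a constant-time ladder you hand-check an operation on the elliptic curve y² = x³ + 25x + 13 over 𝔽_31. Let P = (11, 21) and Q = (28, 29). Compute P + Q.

(17, 9)

(11, 21) + (28, 29). λ = (29 - 21)/(28 - 11) ≡ 8/17 mod 31. 17⁻¹ ≡ 11 (mod 31) since 17·11 = 187 ≡ 1, so λ ≡ 26.
  x = λ² - 11 - 28 = 676 - 39 ≡ 17; y = λ·(11 - 17) - 21 ≡ 9. → (17, 9)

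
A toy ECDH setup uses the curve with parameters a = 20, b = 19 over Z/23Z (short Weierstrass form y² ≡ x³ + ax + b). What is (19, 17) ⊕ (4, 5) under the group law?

(8, 1)

(19, 17) + (4, 5). λ = (5 - 17)/(4 - 19) ≡ 11/8 mod 23. 8⁻¹ ≡ 3 (mod 23), so λ ≡ 10.
  x = λ² - 19 - 4 = 100 - 23 ≡ 8; y = λ·(19 - 8) - 17 ≡ 1. → (8, 1)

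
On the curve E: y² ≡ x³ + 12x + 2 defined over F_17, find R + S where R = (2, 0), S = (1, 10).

(2, 0) + (1, 10). λ = (10 - 0)/(1 - 2) ≡ 10/16 mod 17. 16⁻¹ ≡ 16 (mod 17), so λ ≡ 7.
  x = λ² - 2 - 1 = 49 - 3 ≡ 12; y = λ·(2 - 12) - 0 ≡ 15. → (12, 15)

(12, 15)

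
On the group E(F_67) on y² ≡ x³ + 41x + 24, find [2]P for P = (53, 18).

(37, 1)

tangent at (53, 18): λ = (3·53² + 41)/(2·18) ≡ 26/36. 36⁻¹ ≡ 54 (mod 67), so λ ≡ 26·54 ≡ 64.
  x = λ² - 53 - 53 = 4096 - 106 ≡ 37; y = λ·(53 - 37) - 18 ≡ 1. → (37, 1)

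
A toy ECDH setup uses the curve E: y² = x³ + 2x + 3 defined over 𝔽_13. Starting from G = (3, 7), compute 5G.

(3, 6)

Double-and-add on 5 = (101)₂. Start with G = (3, 7) for the leading 1-bit.
double: tangent at (3, 7): λ = (3·3² + 2)/(2·7) ≡ 3/1. 1⁻¹ ≡ 1 (mod 13), so λ ≡ 3·1 ≡ 3.
  x = λ² - 3 - 3 = 9 - 6 ≡ 3; y = λ·(3 - 3) - 7 ≡ 6. → (3, 6)
double: tangent at (3, 6): λ = (3·3² + 2)/(2·6) ≡ 3/12. 12⁻¹ ≡ 12 (mod 13) since 12·12 = 144 ≡ 1, so λ ≡ 3·12 ≡ 10.
  x = λ² - 3 - 3 = 100 - 6 ≡ 3; y = λ·(3 - 3) - 6 ≡ 7. → (3, 7)
add G: tangent at (3, 7): λ = (3·3² + 2)/(2·7) ≡ 3/1. 1⁻¹ ≡ 1 (mod 13), so λ ≡ 3·1 ≡ 3.
  x = λ² - 3 - 3 = 9 - 6 ≡ 3; y = λ·(3 - 3) - 7 ≡ 6. → (3, 6)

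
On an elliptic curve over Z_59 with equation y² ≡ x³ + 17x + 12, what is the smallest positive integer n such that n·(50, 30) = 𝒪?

11

2P: tangent at (50, 30): λ = (3·50² + 17)/(2·30) ≡ 24/1. 1⁻¹ ≡ 1 (mod 59), so λ ≡ 24·1 ≡ 24.
  x = λ² - 50 - 50 = 576 - 100 ≡ 4; y = λ·(50 - 4) - 30 ≡ 12. → (4, 12)
3P: (4, 12) + (50, 30). λ = (30 - 12)/(50 - 4) ≡ 18/46 mod 59. 46⁻¹ ≡ 9 (mod 59), so λ ≡ 44.
  x = λ² - 4 - 50 = 1936 - 54 ≡ 53; y = λ·(4 - 53) - 12 ≡ 15. → (53, 15)
4P: (53, 15) + (50, 30). λ = (30 - 15)/(50 - 53) ≡ 15/56 mod 59. 56⁻¹ ≡ 39 (mod 59) since 56·39 = 2184 ≡ 1, so λ ≡ 54.
  x = λ² - 53 - 50 = 2916 - 103 ≡ 40; y = λ·(53 - 40) - 15 ≡ 38. → (40, 38)
5P: (40, 38) + (50, 30). λ = (30 - 38)/(50 - 40) ≡ 51/10 mod 59. 10⁻¹ ≡ 6 (mod 59), so λ ≡ 11.
  x = λ² - 40 - 50 = 121 - 90 ≡ 31; y = λ·(40 - 31) - 38 ≡ 2. → (31, 2)
6P: (31, 2) + (50, 30). λ = (30 - 2)/(50 - 31) ≡ 28/19 mod 59. 19⁻¹ ≡ 28 (mod 59) since 19·28 = 532 ≡ 1, so λ ≡ 17.
  x = λ² - 31 - 50 = 289 - 81 ≡ 31; y = λ·(31 - 31) - 2 ≡ 57. → (31, 57)
7P: (31, 57) + (50, 30). λ = (30 - 57)/(50 - 31) ≡ 32/19 mod 59. 19⁻¹ ≡ 28 (mod 59), so λ ≡ 11.
  x = λ² - 31 - 50 = 121 - 81 ≡ 40; y = λ·(31 - 40) - 57 ≡ 21. → (40, 21)
8P: (40, 21) + (50, 30). λ = (30 - 21)/(50 - 40) ≡ 9/10 mod 59. 10⁻¹ ≡ 6 (mod 59) since 10·6 = 60 ≡ 1, so λ ≡ 54.
  x = λ² - 40 - 50 = 2916 - 90 ≡ 53; y = λ·(40 - 53) - 21 ≡ 44. → (53, 44)
9P: (53, 44) + (50, 30). λ = (30 - 44)/(50 - 53) ≡ 45/56 mod 59. 56⁻¹ ≡ 39 (mod 59) since 56·39 = 2184 ≡ 1, so λ ≡ 44.
  x = λ² - 53 - 50 = 1936 - 103 ≡ 4; y = λ·(53 - 4) - 44 ≡ 47. → (4, 47)
10P: (4, 47) + (50, 30). λ = (30 - 47)/(50 - 4) ≡ 42/46 mod 59. 46⁻¹ ≡ 9 (mod 59), so λ ≡ 24.
  x = λ² - 4 - 50 = 576 - 54 ≡ 50; y = λ·(4 - 50) - 47 ≡ 29. → (50, 29)
11P: (50, 29) + (50, 30): same x and y₁ ≡ -y₂, so the sum is 𝒪.
11P = 𝒪, so the order is 11.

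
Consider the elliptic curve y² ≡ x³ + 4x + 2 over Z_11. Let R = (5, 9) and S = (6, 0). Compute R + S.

(5, 9) + (6, 0). λ = (0 - 9)/(6 - 5) ≡ 2/1 mod 11. 1⁻¹ ≡ 1 (mod 11), so λ ≡ 2.
  x = λ² - 5 - 6 = 4 - 11 ≡ 4; y = λ·(5 - 4) - 9 ≡ 4. → (4, 4)

(4, 4)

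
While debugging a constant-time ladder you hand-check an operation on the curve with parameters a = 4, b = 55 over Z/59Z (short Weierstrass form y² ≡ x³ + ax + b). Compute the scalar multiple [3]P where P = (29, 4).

Repeated addition: build up to 3P.
2P: tangent at (29, 4): λ = (3·29² + 4)/(2·4) ≡ 49/8. 8⁻¹ ≡ 37 (mod 59), so λ ≡ 49·37 ≡ 43.
  x = λ² - 29 - 29 = 1849 - 58 ≡ 21; y = λ·(29 - 21) - 4 ≡ 45. → (21, 45)
3P: (21, 45) + (29, 4). λ = (4 - 45)/(29 - 21) ≡ 18/8 mod 59. 8⁻¹ ≡ 37 (mod 59), so λ ≡ 17.
  x = λ² - 21 - 29 = 289 - 50 ≡ 3; y = λ·(21 - 3) - 45 ≡ 25. → (3, 25)

(3, 25)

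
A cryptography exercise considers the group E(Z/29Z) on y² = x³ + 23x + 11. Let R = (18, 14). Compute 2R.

(16, 26)

tangent at (18, 14): λ = (3·18² + 23)/(2·14) ≡ 9/28. 28⁻¹ ≡ 28 (mod 29) since 28·28 = 784 ≡ 1, so λ ≡ 9·28 ≡ 20.
  x = λ² - 18 - 18 = 400 - 36 ≡ 16; y = λ·(18 - 16) - 14 ≡ 26. → (16, 26)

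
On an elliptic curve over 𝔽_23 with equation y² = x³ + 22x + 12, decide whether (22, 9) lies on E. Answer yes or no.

y² = 9² ≡ 12; x³ + 22x + 12 = 11144 ≡ 12 (mod 23). 12 = 12.

yes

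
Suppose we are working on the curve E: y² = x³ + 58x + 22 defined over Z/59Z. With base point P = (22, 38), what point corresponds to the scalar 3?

Repeated addition: build up to 3P.
2P: tangent at (22, 38): λ = (3·22² + 58)/(2·38) ≡ 35/17. 17⁻¹ ≡ 7 (mod 59) since 17·7 = 119 ≡ 1, so λ ≡ 35·7 ≡ 9.
  x = λ² - 22 - 22 = 81 - 44 ≡ 37; y = λ·(22 - 37) - 38 ≡ 4. → (37, 4)
3P: (37, 4) + (22, 38). λ = (38 - 4)/(22 - 37) ≡ 34/44 mod 59. 44⁻¹ ≡ 55 (mod 59), so λ ≡ 41.
  x = λ² - 37 - 22 = 1681 - 59 ≡ 29; y = λ·(37 - 29) - 4 ≡ 29. → (29, 29)

(29, 29)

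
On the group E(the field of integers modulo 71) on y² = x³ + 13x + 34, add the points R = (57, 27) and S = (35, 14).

(37, 30)

(57, 27) + (35, 14). λ = (14 - 27)/(35 - 57) ≡ 58/49 mod 71. 49⁻¹ ≡ 29 (mod 71) since 49·29 = 1421 ≡ 1, so λ ≡ 49.
  x = λ² - 57 - 35 = 2401 - 92 ≡ 37; y = λ·(57 - 37) - 27 ≡ 30. → (37, 30)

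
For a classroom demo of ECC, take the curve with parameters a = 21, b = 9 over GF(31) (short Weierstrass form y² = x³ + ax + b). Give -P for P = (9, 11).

(9, 20)

-(9, 11) = (9, -11 mod 31) = (9, 20).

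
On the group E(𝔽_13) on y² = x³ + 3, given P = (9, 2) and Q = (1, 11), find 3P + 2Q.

First 3P:
Repeated addition: build up to 3P.
2P: tangent at (9, 2): λ = (3·9² + 0)/(2·2) ≡ 9/4. 4⁻¹ ≡ 10 (mod 13), so λ ≡ 9·10 ≡ 12.
  x = λ² - 9 - 9 = 144 - 18 ≡ 9; y = λ·(9 - 9) - 2 ≡ 11. → (9, 11)
3P: (9, 11) + (9, 2): same x and y₁ ≡ -y₂, so the sum is O.
3P = O.
Next 2Q:
Repeated addition: build up to 2Q.
2Q: tangent at (1, 11): λ = (3·1² + 0)/(2·11) ≡ 3/9. 9⁻¹ ≡ 3 (mod 13) since 9·3 = 27 ≡ 1, so λ ≡ 3·3 ≡ 9.
  x = λ² - 1 - 1 = 81 - 2 ≡ 1; y = λ·(1 - 1) - 11 ≡ 2. → (1, 2)
2Q = (1, 2).
Finally 3P + 2Q:
O + (1, 2) = (1, 2) (identity).

(1, 2)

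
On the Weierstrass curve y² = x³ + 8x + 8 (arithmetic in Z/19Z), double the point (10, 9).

tangent at (10, 9): λ = (3·10² + 8)/(2·9) ≡ 4/18. 18⁻¹ ≡ 18 (mod 19), so λ ≡ 4·18 ≡ 15.
  x = λ² - 10 - 10 = 225 - 20 ≡ 15; y = λ·(10 - 15) - 9 ≡ 11. → (15, 11)

(15, 11)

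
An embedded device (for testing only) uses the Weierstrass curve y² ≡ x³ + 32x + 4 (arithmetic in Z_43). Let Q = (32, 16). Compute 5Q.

(33, 24)

Repeated addition: build up to 5Q.
2Q: tangent at (32, 16): λ = (3·32² + 32)/(2·16) ≡ 8/32. 32⁻¹ ≡ 39 (mod 43), so λ ≡ 8·39 ≡ 11.
  x = λ² - 32 - 32 = 121 - 64 ≡ 14; y = λ·(32 - 14) - 16 ≡ 10. → (14, 10)
3Q: (14, 10) + (32, 16). λ = (16 - 10)/(32 - 14) ≡ 6/18 mod 43. 18⁻¹ ≡ 12 (mod 43), so λ ≡ 29.
  x = λ² - 14 - 32 = 841 - 46 ≡ 21; y = λ·(14 - 21) - 10 ≡ 2. → (21, 2)
4Q: (21, 2) + (32, 16). λ = (16 - 2)/(32 - 21) ≡ 14/11 mod 43. 11⁻¹ ≡ 4 (mod 43) since 11·4 = 44 ≡ 1, so λ ≡ 13.
  x = λ² - 21 - 32 = 169 - 53 ≡ 30; y = λ·(21 - 30) - 2 ≡ 10. → (30, 10)
5Q: (30, 10) + (32, 16). λ = (16 - 10)/(32 - 30) ≡ 6/2 mod 43. 2⁻¹ ≡ 22 (mod 43), so λ ≡ 3.
  x = λ² - 30 - 32 = 9 - 62 ≡ 33; y = λ·(30 - 33) - 10 ≡ 24. → (33, 24)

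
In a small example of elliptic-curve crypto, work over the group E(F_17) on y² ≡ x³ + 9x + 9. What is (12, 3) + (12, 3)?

(2, 1)

tangent at (12, 3): λ = (3·12² + 9)/(2·3) ≡ 16/6. 6⁻¹ ≡ 3 (mod 17), so λ ≡ 16·3 ≡ 14.
  x = λ² - 12 - 12 = 196 - 24 ≡ 2; y = λ·(12 - 2) - 3 ≡ 1. → (2, 1)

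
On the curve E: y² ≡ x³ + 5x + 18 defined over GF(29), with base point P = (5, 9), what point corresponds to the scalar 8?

Repeated addition: build up to 8P.
2P: tangent at (5, 9): λ = (3·5² + 5)/(2·9) ≡ 22/18. 18⁻¹ ≡ 21 (mod 29) since 18·21 = 378 ≡ 1, so λ ≡ 22·21 ≡ 27.
  x = λ² - 5 - 5 = 729 - 10 ≡ 23; y = λ·(5 - 23) - 9 ≡ 27. → (23, 27)
3P: (23, 27) + (5, 9). λ = (9 - 27)/(5 - 23) ≡ 11/11 mod 29. 11⁻¹ ≡ 8 (mod 29), so λ ≡ 1.
  x = λ² - 23 - 5 = 1 - 28 ≡ 2; y = λ·(23 - 2) - 27 ≡ 23. → (2, 23)
4P: (2, 23) + (5, 9). λ = (9 - 23)/(5 - 2) ≡ 15/3 mod 29. 3⁻¹ ≡ 10 (mod 29) since 3·10 = 30 ≡ 1, so λ ≡ 5.
  x = λ² - 2 - 5 = 25 - 7 ≡ 18; y = λ·(2 - 18) - 23 ≡ 13. → (18, 13)
5P: (18, 13) + (5, 9). λ = (9 - 13)/(5 - 18) ≡ 25/16 mod 29. 16⁻¹ ≡ 20 (mod 29) since 16·20 = 320 ≡ 1, so λ ≡ 7.
  x = λ² - 18 - 5 = 49 - 23 ≡ 26; y = λ·(18 - 26) - 13 ≡ 18. → (26, 18)
6P: (26, 18) + (5, 9). λ = (9 - 18)/(5 - 26) ≡ 20/8 mod 29. 8⁻¹ ≡ 11 (mod 29), so λ ≡ 17.
  x = λ² - 26 - 5 = 289 - 31 ≡ 26; y = λ·(26 - 26) - 18 ≡ 11. → (26, 11)
7P: (26, 11) + (5, 9). λ = (9 - 11)/(5 - 26) ≡ 27/8 mod 29. 8⁻¹ ≡ 11 (mod 29), so λ ≡ 7.
  x = λ² - 26 - 5 = 49 - 31 ≡ 18; y = λ·(26 - 18) - 11 ≡ 16. → (18, 16)
8P: (18, 16) + (5, 9). λ = (9 - 16)/(5 - 18) ≡ 22/16 mod 29. 16⁻¹ ≡ 20 (mod 29), so λ ≡ 5.
  x = λ² - 18 - 5 = 25 - 23 ≡ 2; y = λ·(18 - 2) - 16 ≡ 6. → (2, 6)

(2, 6)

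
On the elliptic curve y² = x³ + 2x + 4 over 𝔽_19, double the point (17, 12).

(5, 14)

tangent at (17, 12): λ = (3·17² + 2)/(2·12) ≡ 14/5. 5⁻¹ ≡ 4 (mod 19), so λ ≡ 14·4 ≡ 18.
  x = λ² - 17 - 17 = 324 - 34 ≡ 5; y = λ·(17 - 5) - 12 ≡ 14. → (5, 14)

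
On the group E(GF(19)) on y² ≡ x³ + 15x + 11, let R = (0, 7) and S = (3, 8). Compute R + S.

(0, 7) + (3, 8). λ = (8 - 7)/(3 - 0) ≡ 1/3 mod 19. 3⁻¹ ≡ 13 (mod 19) since 3·13 = 39 ≡ 1, so λ ≡ 13.
  x = λ² - 0 - 3 = 169 - 3 ≡ 14; y = λ·(0 - 14) - 7 ≡ 1. → (14, 1)

(14, 1)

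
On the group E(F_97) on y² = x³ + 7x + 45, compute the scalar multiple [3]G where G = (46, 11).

(23, 65)

Repeated addition: build up to 3G.
2G: tangent at (46, 11): λ = (3·46² + 7)/(2·11) ≡ 50/22. 22⁻¹ ≡ 75 (mod 97), so λ ≡ 50·75 ≡ 64.
  x = λ² - 46 - 46 = 4096 - 92 ≡ 27; y = λ·(46 - 27) - 11 ≡ 41. → (27, 41)
3G: (27, 41) + (46, 11). λ = (11 - 41)/(46 - 27) ≡ 67/19 mod 97. 19⁻¹ ≡ 46 (mod 97) since 19·46 = 874 ≡ 1, so λ ≡ 75.
  x = λ² - 27 - 46 = 5625 - 73 ≡ 23; y = λ·(27 - 23) - 41 ≡ 65. → (23, 65)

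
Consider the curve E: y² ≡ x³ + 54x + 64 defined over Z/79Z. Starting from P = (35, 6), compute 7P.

Repeated addition: build up to 7P.
2P: tangent at (35, 6): λ = (3·35² + 54)/(2·6) ≡ 16/12. 12⁻¹ ≡ 33 (mod 79), so λ ≡ 16·33 ≡ 54.
  x = λ² - 35 - 35 = 2916 - 70 ≡ 2; y = λ·(35 - 2) - 6 ≡ 38. → (2, 38)
3P: (2, 38) + (35, 6). λ = (6 - 38)/(35 - 2) ≡ 47/33 mod 79. 33⁻¹ ≡ 12 (mod 79) since 33·12 = 396 ≡ 1, so λ ≡ 11.
  x = λ² - 2 - 35 = 121 - 37 ≡ 5; y = λ·(2 - 5) - 38 ≡ 8. → (5, 8)
4P: (5, 8) + (35, 6). λ = (6 - 8)/(35 - 5) ≡ 77/30 mod 79. 30⁻¹ ≡ 29 (mod 79) since 30·29 = 870 ≡ 1, so λ ≡ 21.
  x = λ² - 5 - 35 = 441 - 40 ≡ 6; y = λ·(5 - 6) - 8 ≡ 50. → (6, 50)
5P: (6, 50) + (35, 6). λ = (6 - 50)/(35 - 6) ≡ 35/29 mod 79. 29⁻¹ ≡ 30 (mod 79) since 29·30 = 870 ≡ 1, so λ ≡ 23.
  x = λ² - 6 - 35 = 529 - 41 ≡ 14; y = λ·(6 - 14) - 50 ≡ 3. → (14, 3)
6P: (14, 3) + (35, 6). λ = (6 - 3)/(35 - 14) ≡ 3/21 mod 79. 21⁻¹ ≡ 64 (mod 79) since 21·64 = 1344 ≡ 1, so λ ≡ 34.
  x = λ² - 14 - 35 = 1156 - 49 ≡ 1; y = λ·(14 - 1) - 3 ≡ 44. → (1, 44)
7P: (1, 44) + (35, 6). λ = (6 - 44)/(35 - 1) ≡ 41/34 mod 79. 34⁻¹ ≡ 7 (mod 79), so λ ≡ 50.
  x = λ² - 1 - 35 = 2500 - 36 ≡ 15; y = λ·(1 - 15) - 44 ≡ 46. → (15, 46)

(15, 46)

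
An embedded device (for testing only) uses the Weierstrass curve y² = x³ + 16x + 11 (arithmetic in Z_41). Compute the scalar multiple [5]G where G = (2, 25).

Double-and-add on 5 = (101)₂. Start with G = (2, 25) for the leading 1-bit.
double: tangent at (2, 25): λ = (3·2² + 16)/(2·25) ≡ 28/9. 9⁻¹ ≡ 32 (mod 41), so λ ≡ 28·32 ≡ 35.
  x = λ² - 2 - 2 = 1225 - 4 ≡ 32; y = λ·(2 - 32) - 25 ≡ 32. → (32, 32)
double: tangent at (32, 32): λ = (3·32² + 16)/(2·32) ≡ 13/23. 23⁻¹ ≡ 25 (mod 41) since 23·25 = 575 ≡ 1, so λ ≡ 13·25 ≡ 38.
  x = λ² - 32 - 32 = 1444 - 64 ≡ 27; y = λ·(32 - 27) - 32 ≡ 35. → (27, 35)
add G: (27, 35) + (2, 25). λ = (25 - 35)/(2 - 27) ≡ 31/16 mod 41. 16⁻¹ ≡ 18 (mod 41), so λ ≡ 25.
  x = λ² - 27 - 2 = 625 - 29 ≡ 22; y = λ·(27 - 22) - 35 ≡ 8. → (22, 8)

(22, 8)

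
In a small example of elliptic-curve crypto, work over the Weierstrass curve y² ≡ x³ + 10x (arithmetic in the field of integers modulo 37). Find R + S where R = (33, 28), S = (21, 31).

(33, 28) + (21, 31). λ = (31 - 28)/(21 - 33) ≡ 3/25 mod 37. 25⁻¹ ≡ 3 (mod 37), so λ ≡ 9.
  x = λ² - 33 - 21 = 81 - 54 ≡ 27; y = λ·(33 - 27) - 28 ≡ 26. → (27, 26)

(27, 26)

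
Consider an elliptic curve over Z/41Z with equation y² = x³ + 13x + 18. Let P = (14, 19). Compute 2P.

(12, 4)

tangent at (14, 19): λ = (3·14² + 13)/(2·19) ≡ 27/38. 38⁻¹ ≡ 27 (mod 41), so λ ≡ 27·27 ≡ 32.
  x = λ² - 14 - 14 = 1024 - 28 ≡ 12; y = λ·(14 - 12) - 19 ≡ 4. → (12, 4)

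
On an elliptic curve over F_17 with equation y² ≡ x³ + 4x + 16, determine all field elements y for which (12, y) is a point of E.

x³ + 4x + 16 = 1792 ≡ 7 (mod 17).
7 is a non-residue mod 17; no y exists.

none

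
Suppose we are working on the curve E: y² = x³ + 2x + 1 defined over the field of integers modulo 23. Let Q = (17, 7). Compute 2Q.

(16, 14)

tangent at (17, 7): λ = (3·17² + 2)/(2·7) ≡ 18/14. 14⁻¹ ≡ 5 (mod 23) since 14·5 = 70 ≡ 1, so λ ≡ 18·5 ≡ 21.
  x = λ² - 17 - 17 = 441 - 34 ≡ 16; y = λ·(17 - 16) - 7 ≡ 14. → (16, 14)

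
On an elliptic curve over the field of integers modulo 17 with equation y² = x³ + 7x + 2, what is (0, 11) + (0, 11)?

tangent at (0, 11): λ = (3·0² + 7)/(2·11) ≡ 7/5. 5⁻¹ ≡ 7 (mod 17), so λ ≡ 7·7 ≡ 15.
  x = λ² - 0 - 0 = 225 - 0 ≡ 4; y = λ·(0 - 4) - 11 ≡ 14. → (4, 14)

(4, 14)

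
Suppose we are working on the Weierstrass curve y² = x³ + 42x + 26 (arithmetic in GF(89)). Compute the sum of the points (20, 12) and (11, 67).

(20, 12) + (11, 67). λ = (67 - 12)/(11 - 20) ≡ 55/80 mod 89. 80⁻¹ ≡ 79 (mod 89) since 80·79 = 6320 ≡ 1, so λ ≡ 73.
  x = λ² - 20 - 11 = 5329 - 31 ≡ 47; y = λ·(20 - 47) - 12 ≡ 64. → (47, 64)

(47, 64)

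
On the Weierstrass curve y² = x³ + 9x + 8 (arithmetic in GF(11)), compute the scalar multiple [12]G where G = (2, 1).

Repeated addition: build up to 12G.
2G: tangent at (2, 1): λ = (3·2² + 9)/(2·1) ≡ 10/2. 2⁻¹ ≡ 6 (mod 11) since 2·6 = 12 ≡ 1, so λ ≡ 10·6 ≡ 5.
  x = λ² - 2 - 2 = 25 - 4 ≡ 10; y = λ·(2 - 10) - 1 ≡ 3. → (10, 3)
3G: (10, 3) + (2, 1). λ = (1 - 3)/(2 - 10) ≡ 9/3 mod 11. 3⁻¹ ≡ 4 (mod 11), so λ ≡ 3.
  x = λ² - 10 - 2 = 9 - 12 ≡ 8; y = λ·(10 - 8) - 3 ≡ 3. → (8, 3)
4G: (8, 3) + (2, 1). λ = (1 - 3)/(2 - 8) ≡ 9/5 mod 11. 5⁻¹ ≡ 9 (mod 11), so λ ≡ 4.
  x = λ² - 8 - 2 = 16 - 10 ≡ 6; y = λ·(8 - 6) - 3 ≡ 5. → (6, 5)
5G: (6, 5) + (2, 1). λ = (1 - 5)/(2 - 6) ≡ 7/7 mod 11. 7⁻¹ ≡ 8 (mod 11), so λ ≡ 1.
  x = λ² - 6 - 2 = 1 - 8 ≡ 4; y = λ·(6 - 4) - 5 ≡ 8. → (4, 8)
6G: (4, 8) + (2, 1). λ = (1 - 8)/(2 - 4) ≡ 4/9 mod 11. 9⁻¹ ≡ 5 (mod 11), so λ ≡ 9.
  x = λ² - 4 - 2 = 81 - 6 ≡ 9; y = λ·(4 - 9) - 8 ≡ 2. → (9, 2)
7G: (9, 2) + (2, 1). λ = (1 - 2)/(2 - 9) ≡ 10/4 mod 11. 4⁻¹ ≡ 3 (mod 11), so λ ≡ 8.
  x = λ² - 9 - 2 = 64 - 11 ≡ 9; y = λ·(9 - 9) - 2 ≡ 9. → (9, 9)
8G: (9, 9) + (2, 1). λ = (1 - 9)/(2 - 9) ≡ 3/4 mod 11. 4⁻¹ ≡ 3 (mod 11), so λ ≡ 9.
  x = λ² - 9 - 2 = 81 - 11 ≡ 4; y = λ·(9 - 4) - 9 ≡ 3. → (4, 3)
9G: (4, 3) + (2, 1). λ = (1 - 3)/(2 - 4) ≡ 9/9 mod 11. 9⁻¹ ≡ 5 (mod 11) since 9·5 = 45 ≡ 1, so λ ≡ 1.
  x = λ² - 4 - 2 = 1 - 6 ≡ 6; y = λ·(4 - 6) - 3 ≡ 6. → (6, 6)
10G: (6, 6) + (2, 1). λ = (1 - 6)/(2 - 6) ≡ 6/7 mod 11. 7⁻¹ ≡ 8 (mod 11) since 7·8 = 56 ≡ 1, so λ ≡ 4.
  x = λ² - 6 - 2 = 16 - 8 ≡ 8; y = λ·(6 - 8) - 6 ≡ 8. → (8, 8)
11G: (8, 8) + (2, 1). λ = (1 - 8)/(2 - 8) ≡ 4/5 mod 11. 5⁻¹ ≡ 9 (mod 11), so λ ≡ 3.
  x = λ² - 8 - 2 = 9 - 10 ≡ 10; y = λ·(8 - 10) - 8 ≡ 8. → (10, 8)
12G: (10, 8) + (2, 1). λ = (1 - 8)/(2 - 10) ≡ 4/3 mod 11. 3⁻¹ ≡ 4 (mod 11), so λ ≡ 5.
  x = λ² - 10 - 2 = 25 - 12 ≡ 2; y = λ·(10 - 2) - 8 ≡ 10. → (2, 10)

(2, 10)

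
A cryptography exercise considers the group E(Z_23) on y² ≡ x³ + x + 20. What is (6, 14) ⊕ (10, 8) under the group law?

(15, 11)

(6, 14) + (10, 8). λ = (8 - 14)/(10 - 6) ≡ 17/4 mod 23. 4⁻¹ ≡ 6 (mod 23) since 4·6 = 24 ≡ 1, so λ ≡ 10.
  x = λ² - 6 - 10 = 100 - 16 ≡ 15; y = λ·(6 - 15) - 14 ≡ 11. → (15, 11)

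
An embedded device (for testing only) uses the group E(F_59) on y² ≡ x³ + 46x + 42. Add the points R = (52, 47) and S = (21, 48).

(52, 12)

(52, 47) + (21, 48). λ = (48 - 47)/(21 - 52) ≡ 1/28 mod 59. 28⁻¹ ≡ 19 (mod 59), so λ ≡ 19.
  x = λ² - 52 - 21 = 361 - 73 ≡ 52; y = λ·(52 - 52) - 47 ≡ 12. → (52, 12)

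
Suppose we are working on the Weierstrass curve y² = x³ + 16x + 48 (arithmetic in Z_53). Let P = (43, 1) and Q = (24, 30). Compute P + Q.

(43, 1) + (24, 30). λ = (30 - 1)/(24 - 43) ≡ 29/34 mod 53. 34⁻¹ ≡ 39 (mod 53), so λ ≡ 18.
  x = λ² - 43 - 24 = 324 - 67 ≡ 45; y = λ·(43 - 45) - 1 ≡ 16. → (45, 16)

(45, 16)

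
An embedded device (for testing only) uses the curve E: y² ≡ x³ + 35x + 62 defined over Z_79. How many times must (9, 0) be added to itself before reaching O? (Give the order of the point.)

2P: (9, 0) + (9, 0): same x and y₁ ≡ -y₂, so the sum is O.
2P = O, so the order is 2.

2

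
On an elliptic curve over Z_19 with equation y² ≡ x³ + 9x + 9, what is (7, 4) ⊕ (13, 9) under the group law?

(15, 2)

(7, 4) + (13, 9). λ = (9 - 4)/(13 - 7) ≡ 5/6 mod 19. 6⁻¹ ≡ 16 (mod 19) since 6·16 = 96 ≡ 1, so λ ≡ 4.
  x = λ² - 7 - 13 = 16 - 20 ≡ 15; y = λ·(7 - 15) - 4 ≡ 2. → (15, 2)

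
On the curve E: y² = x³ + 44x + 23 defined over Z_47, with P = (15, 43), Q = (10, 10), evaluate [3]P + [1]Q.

(15, 4)

First 3P:
Repeated addition: build up to 3P.
2P: tangent at (15, 43): λ = (3·15² + 44)/(2·43) ≡ 14/39. 39⁻¹ ≡ 41 (mod 47), so λ ≡ 14·41 ≡ 10.
  x = λ² - 15 - 15 = 100 - 30 ≡ 23; y = λ·(15 - 23) - 43 ≡ 18. → (23, 18)
3P: (23, 18) + (15, 43). λ = (43 - 18)/(15 - 23) ≡ 25/39 mod 47. 39⁻¹ ≡ 41 (mod 47), so λ ≡ 38.
  x = λ² - 23 - 15 = 1444 - 38 ≡ 43; y = λ·(23 - 43) - 18 ≡ 21. → (43, 21)
3P = (43, 21).
Finally 3P + Q:
(43, 21) + (10, 10). λ = (10 - 21)/(10 - 43) ≡ 36/14 mod 47. 14⁻¹ ≡ 37 (mod 47), so λ ≡ 16.
  x = λ² - 43 - 10 = 256 - 53 ≡ 15; y = λ·(43 - 15) - 21 ≡ 4. → (15, 4)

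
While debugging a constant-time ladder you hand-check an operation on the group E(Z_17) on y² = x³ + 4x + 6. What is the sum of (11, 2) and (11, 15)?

The two points share x = 11 and their y-coordinates satisfy 2 + 15 ≡ 0 (mod 17), so they are inverses. Their sum is the point at infinity.

O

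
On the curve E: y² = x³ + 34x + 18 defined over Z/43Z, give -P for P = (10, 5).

-(10, 5) = (10, -5 mod 43) = (10, 38).

(10, 38)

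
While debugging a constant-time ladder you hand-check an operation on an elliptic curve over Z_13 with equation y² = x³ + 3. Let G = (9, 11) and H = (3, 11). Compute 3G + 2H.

(3, 2)

First 3G:
Repeated addition: build up to 3G.
2G: tangent at (9, 11): λ = (3·9² + 0)/(2·11) ≡ 9/9. 9⁻¹ ≡ 3 (mod 13) since 9·3 = 27 ≡ 1, so λ ≡ 9·3 ≡ 1.
  x = λ² - 9 - 9 = 1 - 18 ≡ 9; y = λ·(9 - 9) - 11 ≡ 2. → (9, 2)
3G: (9, 2) + (9, 11): same x and y₁ ≡ -y₂, so the sum is O.
3G = O.
Next 2H:
Repeated addition: build up to 2H.
2H: tangent at (3, 11): λ = (3·3² + 0)/(2·11) ≡ 1/9. 9⁻¹ ≡ 3 (mod 13), so λ ≡ 1·3 ≡ 3.
  x = λ² - 3 - 3 = 9 - 6 ≡ 3; y = λ·(3 - 3) - 11 ≡ 2. → (3, 2)
2H = (3, 2).
Finally 3G + 2H:
O + (3, 2) = (3, 2) (identity).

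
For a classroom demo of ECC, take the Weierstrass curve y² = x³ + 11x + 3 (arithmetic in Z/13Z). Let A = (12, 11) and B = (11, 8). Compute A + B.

(12, 11) + (11, 8). λ = (8 - 11)/(11 - 12) ≡ 10/12 mod 13. 12⁻¹ ≡ 12 (mod 13) since 12·12 = 144 ≡ 1, so λ ≡ 3.
  x = λ² - 12 - 11 = 9 - 23 ≡ 12; y = λ·(12 - 12) - 11 ≡ 2. → (12, 2)

(12, 2)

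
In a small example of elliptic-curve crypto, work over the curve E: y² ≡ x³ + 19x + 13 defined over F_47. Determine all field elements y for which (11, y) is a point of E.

x³ + 19x + 13 = 1553 ≡ 2 (mod 47).
Square roots of 2 mod 47: 7 and 40 (since 7² = 49 ≡ 2).

7, 40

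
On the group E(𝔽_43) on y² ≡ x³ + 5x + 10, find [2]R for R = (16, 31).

(6, 16)

tangent at (16, 31): λ = (3·16² + 5)/(2·31) ≡ 42/19. 19⁻¹ ≡ 34 (mod 43), so λ ≡ 42·34 ≡ 9.
  x = λ² - 16 - 16 = 81 - 32 ≡ 6; y = λ·(16 - 6) - 31 ≡ 16. → (6, 16)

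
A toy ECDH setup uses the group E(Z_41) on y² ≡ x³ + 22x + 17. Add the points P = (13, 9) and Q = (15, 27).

(12, 0)

(13, 9) + (15, 27). λ = (27 - 9)/(15 - 13) ≡ 18/2 mod 41. 2⁻¹ ≡ 21 (mod 41), so λ ≡ 9.
  x = λ² - 13 - 15 = 81 - 28 ≡ 12; y = λ·(13 - 12) - 9 ≡ 0. → (12, 0)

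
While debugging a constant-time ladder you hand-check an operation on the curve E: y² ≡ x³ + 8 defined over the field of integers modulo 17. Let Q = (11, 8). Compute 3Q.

Repeated addition: build up to 3Q.
2Q: tangent at (11, 8): λ = (3·11² + 0)/(2·8) ≡ 6/16. 16⁻¹ ≡ 16 (mod 17), so λ ≡ 6·16 ≡ 11.
  x = λ² - 11 - 11 = 121 - 22 ≡ 14; y = λ·(11 - 14) - 8 ≡ 10. → (14, 10)
3Q: (14, 10) + (11, 8). λ = (8 - 10)/(11 - 14) ≡ 15/14 mod 17. 14⁻¹ ≡ 11 (mod 17) since 14·11 = 154 ≡ 1, so λ ≡ 12.
  x = λ² - 14 - 11 = 144 - 25 ≡ 0; y = λ·(14 - 0) - 10 ≡ 5. → (0, 5)

(0, 5)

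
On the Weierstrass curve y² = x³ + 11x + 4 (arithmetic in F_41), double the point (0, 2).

tangent at (0, 2): λ = (3·0² + 11)/(2·2) ≡ 11/4. 4⁻¹ ≡ 31 (mod 41), so λ ≡ 11·31 ≡ 13.
  x = λ² - 0 - 0 = 169 - 0 ≡ 5; y = λ·(0 - 5) - 2 ≡ 15. → (5, 15)

(5, 15)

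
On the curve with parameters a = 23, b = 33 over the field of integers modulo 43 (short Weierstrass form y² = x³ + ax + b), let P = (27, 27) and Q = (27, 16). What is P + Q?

O

The two points share x = 27 and their y-coordinates satisfy 27 + 16 ≡ 0 (mod 43), so they are inverses. Their sum is ∞.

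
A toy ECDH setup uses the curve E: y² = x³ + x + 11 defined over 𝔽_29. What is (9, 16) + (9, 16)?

tangent at (9, 16): λ = (3·9² + 1)/(2·16) ≡ 12/3. 3⁻¹ ≡ 10 (mod 29), so λ ≡ 12·10 ≡ 4.
  x = λ² - 9 - 9 = 16 - 18 ≡ 27; y = λ·(9 - 27) - 16 ≡ 28. → (27, 28)

(27, 28)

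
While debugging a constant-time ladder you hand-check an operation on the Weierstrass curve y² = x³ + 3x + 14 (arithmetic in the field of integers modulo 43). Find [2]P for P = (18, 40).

tangent at (18, 40): λ = (3·18² + 3)/(2·40) ≡ 29/37. 37⁻¹ ≡ 7 (mod 43), so λ ≡ 29·7 ≡ 31.
  x = λ² - 18 - 18 = 961 - 36 ≡ 22; y = λ·(18 - 22) - 40 ≡ 8. → (22, 8)

(22, 8)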